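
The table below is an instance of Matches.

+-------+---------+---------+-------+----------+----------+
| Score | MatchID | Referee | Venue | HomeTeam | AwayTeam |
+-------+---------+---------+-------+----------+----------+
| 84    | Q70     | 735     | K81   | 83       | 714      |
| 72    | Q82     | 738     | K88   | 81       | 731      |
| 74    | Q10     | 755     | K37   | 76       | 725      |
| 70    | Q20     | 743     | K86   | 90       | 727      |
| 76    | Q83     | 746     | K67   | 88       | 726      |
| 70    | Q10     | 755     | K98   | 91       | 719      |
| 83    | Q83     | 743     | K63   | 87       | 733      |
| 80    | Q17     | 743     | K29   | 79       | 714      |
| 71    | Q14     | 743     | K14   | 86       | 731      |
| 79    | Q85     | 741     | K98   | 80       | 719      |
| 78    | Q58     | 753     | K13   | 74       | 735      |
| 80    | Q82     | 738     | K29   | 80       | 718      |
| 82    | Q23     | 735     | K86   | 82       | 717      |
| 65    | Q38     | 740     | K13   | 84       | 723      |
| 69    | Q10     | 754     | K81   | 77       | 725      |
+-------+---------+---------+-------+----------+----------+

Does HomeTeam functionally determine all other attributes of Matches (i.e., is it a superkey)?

Two distinct rows share HomeTeam=80, so HomeTeam does not determine every attribute — not a superkey.

No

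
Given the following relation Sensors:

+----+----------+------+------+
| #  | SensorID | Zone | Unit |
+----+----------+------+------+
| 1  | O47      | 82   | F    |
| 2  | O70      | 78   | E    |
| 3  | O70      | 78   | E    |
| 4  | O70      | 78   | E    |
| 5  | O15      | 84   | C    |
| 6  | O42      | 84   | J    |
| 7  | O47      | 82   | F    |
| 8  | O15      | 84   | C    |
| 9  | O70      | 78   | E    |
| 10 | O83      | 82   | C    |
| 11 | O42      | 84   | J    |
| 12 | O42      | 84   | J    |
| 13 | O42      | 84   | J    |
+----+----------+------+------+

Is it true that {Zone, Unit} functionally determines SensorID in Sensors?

Yes

(Zone=82, Unit=F): rows 1, 7 → SensorID = O47, O47 ✓
(Zone=78, Unit=E): rows 2, 3, 4, 9 → SensorID = O70, O70, O70, O70 ✓
(Zone=84, Unit=C): rows 5, 8 → SensorID = O15, O15 ✓
(Zone=84, Unit=J): rows 6, 11, 12, 13 → SensorID = O42, O42, O42, O42 ✓
(Zone=82, Unit=C): row 10 → SensorID = O83 ✓
Every {Zone, Unit} value is associated with a single SensorID value, so {Zone, Unit} → SensorID holds.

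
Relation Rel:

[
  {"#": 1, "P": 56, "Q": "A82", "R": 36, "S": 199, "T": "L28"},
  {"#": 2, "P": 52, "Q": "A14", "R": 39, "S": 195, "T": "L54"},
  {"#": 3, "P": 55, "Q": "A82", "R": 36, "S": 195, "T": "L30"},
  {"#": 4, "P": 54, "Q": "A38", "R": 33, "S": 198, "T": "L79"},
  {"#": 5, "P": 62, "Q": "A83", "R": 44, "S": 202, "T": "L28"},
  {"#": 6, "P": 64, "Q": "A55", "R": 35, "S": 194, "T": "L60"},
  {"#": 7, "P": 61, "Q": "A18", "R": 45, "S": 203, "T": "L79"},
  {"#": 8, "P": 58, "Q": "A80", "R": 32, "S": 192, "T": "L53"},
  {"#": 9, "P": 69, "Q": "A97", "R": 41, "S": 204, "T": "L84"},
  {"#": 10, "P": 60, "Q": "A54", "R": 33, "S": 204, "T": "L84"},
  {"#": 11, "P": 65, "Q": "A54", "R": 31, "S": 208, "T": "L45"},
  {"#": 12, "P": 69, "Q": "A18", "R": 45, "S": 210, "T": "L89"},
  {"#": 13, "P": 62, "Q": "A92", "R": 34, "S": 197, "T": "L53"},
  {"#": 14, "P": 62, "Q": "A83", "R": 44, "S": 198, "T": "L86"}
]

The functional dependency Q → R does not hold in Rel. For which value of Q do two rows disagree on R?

Q=A82: rows 1, 3 → R = 36, 36 ✓
Q=A14: row 2 → R = 39 ✓
Q=A38: row 4 → R = 33 ✓
Q=A83: rows 5, 14 → R = 44, 44 ✓
Q=A55: row 6 → R = 35 ✓
Q=A18: rows 7, 12 → R = 45, 45 ✓
Q=A80: row 8 → R = 32 ✓
Q=A97: row 9 → R = 41 ✓
Q=A54: rows 10, 11 → R takes values {33, 31} — violation
Q=A92: row 13 → R = 34 ✓
The only Q value with inconsistent R is Q=A54.

A54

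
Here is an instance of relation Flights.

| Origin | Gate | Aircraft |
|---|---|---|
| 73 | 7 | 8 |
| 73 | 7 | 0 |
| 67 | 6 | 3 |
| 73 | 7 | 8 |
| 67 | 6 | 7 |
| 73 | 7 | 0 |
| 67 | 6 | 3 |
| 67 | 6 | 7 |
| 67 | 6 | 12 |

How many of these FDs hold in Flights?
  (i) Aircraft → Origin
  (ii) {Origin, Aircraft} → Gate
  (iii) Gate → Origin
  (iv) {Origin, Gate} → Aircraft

(i) Aircraft → Origin: every LHS value maps to a single RHS value — holds.
(ii) {Origin, Aircraft} → Gate: every LHS value maps to a single RHS value — holds.
(iii) Gate → Origin: every LHS value maps to a single RHS value — holds.
(iv) {Origin, Gate} → Aircraft: (Origin=73, Gate=7): 4 rows → Aircraft takes values {8, 0} — violation; (Origin=67, Gate=6): 5 rows → Aircraft takes values {3, 7, 12} — violation — fails.
3 of the 4 dependencies hold.

3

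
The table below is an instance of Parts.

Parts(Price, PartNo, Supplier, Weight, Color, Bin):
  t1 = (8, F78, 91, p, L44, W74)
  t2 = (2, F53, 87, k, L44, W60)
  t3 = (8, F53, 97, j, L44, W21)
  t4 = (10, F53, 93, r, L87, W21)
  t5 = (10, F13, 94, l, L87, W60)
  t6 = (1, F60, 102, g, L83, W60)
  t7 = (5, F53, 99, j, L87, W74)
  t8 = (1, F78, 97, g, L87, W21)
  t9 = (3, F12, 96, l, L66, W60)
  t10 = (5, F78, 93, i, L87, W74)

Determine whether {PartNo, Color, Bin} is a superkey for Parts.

All 10 rows have distinct {PartNo, Color, Bin} values, so {PartNo, Color, Bin} → (all attributes) holds and {PartNo, Color, Bin} is a superkey.

Yes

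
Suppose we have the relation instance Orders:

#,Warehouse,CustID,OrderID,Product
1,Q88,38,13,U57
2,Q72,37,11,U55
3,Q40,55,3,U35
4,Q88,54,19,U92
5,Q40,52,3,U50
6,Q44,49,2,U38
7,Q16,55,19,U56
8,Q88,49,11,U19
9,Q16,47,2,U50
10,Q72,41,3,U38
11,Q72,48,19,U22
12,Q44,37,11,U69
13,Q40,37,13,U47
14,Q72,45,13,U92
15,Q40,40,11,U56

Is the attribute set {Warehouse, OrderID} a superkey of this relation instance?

Rows 3 and 5 have the same {Warehouse, OrderID} value (Warehouse=Q40, OrderID=3) but are distinct tuples, so {Warehouse, OrderID} does not determine every attribute — not a superkey.

No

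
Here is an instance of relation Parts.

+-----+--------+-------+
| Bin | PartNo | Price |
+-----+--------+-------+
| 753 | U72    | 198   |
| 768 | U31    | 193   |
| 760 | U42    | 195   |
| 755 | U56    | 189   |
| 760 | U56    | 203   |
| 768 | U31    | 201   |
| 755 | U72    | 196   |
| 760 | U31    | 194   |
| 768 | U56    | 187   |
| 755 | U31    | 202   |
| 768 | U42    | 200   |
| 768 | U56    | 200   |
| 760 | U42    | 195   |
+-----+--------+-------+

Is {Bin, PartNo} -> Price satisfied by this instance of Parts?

(Bin=753, PartNo=U72): 1 row → Price = 198 ✓
(Bin=768, PartNo=U31): 2 rows → Price takes values {193, 201} — violation
(Bin=760, PartNo=U42): 2 rows → Price = 195, 195 ✓
(Bin=755, PartNo=U56): 1 row → Price = 189 ✓
(Bin=760, PartNo=U56): 1 row → Price = 203 ✓
(Bin=755, PartNo=U72): 1 row → Price = 196 ✓
(Bin=760, PartNo=U31): 1 row → Price = 194 ✓
(Bin=768, PartNo=U56): 2 rows → Price takes values {187, 200} — violation
(Bin=755, PartNo=U31): 1 row → Price = 202 ✓
(Bin=768, PartNo=U42): 1 row → Price = 200 ✓
Two rows agree on {Bin, PartNo} but differ on Price, so {Bin, PartNo} -> Price does not hold.

No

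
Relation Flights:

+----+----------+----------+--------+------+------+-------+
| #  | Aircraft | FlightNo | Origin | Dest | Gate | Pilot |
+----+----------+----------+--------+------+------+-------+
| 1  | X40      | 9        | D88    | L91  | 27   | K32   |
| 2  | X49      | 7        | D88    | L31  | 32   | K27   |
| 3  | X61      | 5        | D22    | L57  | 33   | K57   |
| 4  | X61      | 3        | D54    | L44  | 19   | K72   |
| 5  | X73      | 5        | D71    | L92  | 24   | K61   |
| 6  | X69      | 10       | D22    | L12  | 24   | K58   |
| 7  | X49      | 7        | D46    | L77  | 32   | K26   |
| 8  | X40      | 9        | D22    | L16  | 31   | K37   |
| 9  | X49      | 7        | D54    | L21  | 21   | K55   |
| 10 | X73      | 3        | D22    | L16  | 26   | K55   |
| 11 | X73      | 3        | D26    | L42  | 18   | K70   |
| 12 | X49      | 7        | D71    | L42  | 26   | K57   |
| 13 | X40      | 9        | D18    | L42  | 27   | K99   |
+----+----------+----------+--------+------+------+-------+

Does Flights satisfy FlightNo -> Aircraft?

No

FlightNo=9: rows 1, 8, 13 → Aircraft = X40, X40, X40 ✓
FlightNo=7: rows 2, 7, 9, 12 → Aircraft = X49, X49, X49, X49 ✓
FlightNo=5: rows 3, 5 → Aircraft takes values {X61, X73} — violation
FlightNo=3: rows 4, 10, 11 → Aircraft takes values {X61, X73} — violation
FlightNo=10: row 6 → Aircraft = X69 ✓
Two rows agree on FlightNo but differ on Aircraft, so FlightNo -> Aircraft does not hold.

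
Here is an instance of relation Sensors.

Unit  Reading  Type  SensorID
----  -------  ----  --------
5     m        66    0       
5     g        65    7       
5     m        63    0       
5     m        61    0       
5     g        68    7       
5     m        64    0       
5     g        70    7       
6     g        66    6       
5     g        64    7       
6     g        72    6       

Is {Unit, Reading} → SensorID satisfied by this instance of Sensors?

(Unit=5, Reading=m): 4 rows → SensorID = 0, 0, 0, 0 ✓
(Unit=5, Reading=g): 4 rows → SensorID = 7, 7, 7, 7 ✓
(Unit=6, Reading=g): 2 rows → SensorID = 6, 6 ✓
Every {Unit, Reading} value is associated with a single SensorID value, so {Unit, Reading} → SensorID holds.

Yes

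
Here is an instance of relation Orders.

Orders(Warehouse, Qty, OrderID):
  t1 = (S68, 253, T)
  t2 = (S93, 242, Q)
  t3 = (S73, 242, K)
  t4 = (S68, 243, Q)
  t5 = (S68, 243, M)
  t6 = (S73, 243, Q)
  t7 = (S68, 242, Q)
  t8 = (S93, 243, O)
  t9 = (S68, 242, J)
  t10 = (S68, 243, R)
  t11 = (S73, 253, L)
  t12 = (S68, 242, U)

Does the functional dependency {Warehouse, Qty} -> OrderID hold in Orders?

No

(Warehouse=S68, Qty=253): row 1 → OrderID = T ✓
(Warehouse=S93, Qty=242): row 2 → OrderID = Q ✓
(Warehouse=S73, Qty=242): row 3 → OrderID = K ✓
(Warehouse=S68, Qty=243): rows 4, 5, 10 → OrderID takes values {Q, M, R} — violation
(Warehouse=S73, Qty=243): row 6 → OrderID = Q ✓
(Warehouse=S68, Qty=242): rows 7, 9, 12 → OrderID takes values {Q, J, U} — violation
(Warehouse=S93, Qty=243): row 8 → OrderID = O ✓
(Warehouse=S73, Qty=253): row 11 → OrderID = L ✓
Two rows agree on {Warehouse, Qty} but differ on OrderID, so {Warehouse, Qty} -> OrderID does not hold.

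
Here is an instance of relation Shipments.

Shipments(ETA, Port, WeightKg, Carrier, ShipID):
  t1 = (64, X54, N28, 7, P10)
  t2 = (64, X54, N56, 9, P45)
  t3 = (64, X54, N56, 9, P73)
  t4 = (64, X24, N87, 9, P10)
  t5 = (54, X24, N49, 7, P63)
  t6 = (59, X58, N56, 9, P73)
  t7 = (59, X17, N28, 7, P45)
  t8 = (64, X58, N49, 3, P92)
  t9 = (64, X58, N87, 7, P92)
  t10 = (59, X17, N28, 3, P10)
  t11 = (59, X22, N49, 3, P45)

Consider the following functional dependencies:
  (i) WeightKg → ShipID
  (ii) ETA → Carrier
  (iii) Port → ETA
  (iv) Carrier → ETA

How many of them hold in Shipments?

0

(i) WeightKg → ShipID: WeightKg=N28: rows 1, 7, 10 → ShipID takes values {P10, P45} — violation; WeightKg=N56: rows 2, 3, 6 → ShipID takes values {P45, P73} — violation; WeightKg=N87: rows 4, 9 → ShipID takes values {P10, P92} — violation; WeightKg=N49: rows 5, 8, 11 → ShipID takes values {P63, P92, P45} — violation — fails.
(ii) ETA → Carrier: ETA=64: rows 1, 2, 3, 4, 8, 9 → Carrier takes values {7, 9, 3} — violation; ETA=59: rows 6, 7, 10, 11 → Carrier takes values {9, 7, 3} — violation — fails.
(iii) Port → ETA: Port=X24: rows 4, 5 → ETA takes values {64, 54} — violation; Port=X58: rows 6, 8, 9 → ETA takes values {59, 64} — violation — fails.
(iv) Carrier → ETA: Carrier=7: rows 1, 5, 7, 9 → ETA takes values {64, 54, 59} — violation; Carrier=9: rows 2, 3, 4, 6 → ETA takes values {64, 59} — violation; Carrier=3: rows 8, 10, 11 → ETA takes values {64, 59} — violation — fails.
None of the 4 dependencies hold.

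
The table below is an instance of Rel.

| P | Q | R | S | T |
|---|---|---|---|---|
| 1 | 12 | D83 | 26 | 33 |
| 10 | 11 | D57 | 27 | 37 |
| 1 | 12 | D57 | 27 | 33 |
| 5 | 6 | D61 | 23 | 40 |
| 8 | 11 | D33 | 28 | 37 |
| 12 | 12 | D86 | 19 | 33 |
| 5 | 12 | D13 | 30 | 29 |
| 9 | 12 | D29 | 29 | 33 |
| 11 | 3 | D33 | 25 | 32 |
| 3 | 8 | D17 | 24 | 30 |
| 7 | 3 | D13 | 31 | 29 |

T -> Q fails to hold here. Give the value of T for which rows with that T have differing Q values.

T=33: 4 rows → Q = 12, 12, 12, 12 ✓
T=37: 2 rows → Q = 11, 11 ✓
T=40: 1 row → Q = 6 ✓
T=29: 2 rows → Q takes values {12, 3} — violation
T=32: 1 row → Q = 3 ✓
T=30: 1 row → Q = 8 ✓
The only T value with inconsistent Q is T=29.

29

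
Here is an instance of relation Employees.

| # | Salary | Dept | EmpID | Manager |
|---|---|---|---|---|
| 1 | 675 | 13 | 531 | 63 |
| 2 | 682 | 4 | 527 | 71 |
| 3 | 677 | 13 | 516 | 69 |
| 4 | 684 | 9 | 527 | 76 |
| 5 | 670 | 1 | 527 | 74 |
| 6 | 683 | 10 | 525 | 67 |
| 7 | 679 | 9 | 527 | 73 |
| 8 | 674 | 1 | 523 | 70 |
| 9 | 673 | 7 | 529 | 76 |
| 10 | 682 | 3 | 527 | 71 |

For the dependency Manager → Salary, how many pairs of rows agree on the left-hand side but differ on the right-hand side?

Manager=71: all 2 rows agree on Salary — 0 pairs.
Manager=76: violating pairs (4,9) — 1 pair.

1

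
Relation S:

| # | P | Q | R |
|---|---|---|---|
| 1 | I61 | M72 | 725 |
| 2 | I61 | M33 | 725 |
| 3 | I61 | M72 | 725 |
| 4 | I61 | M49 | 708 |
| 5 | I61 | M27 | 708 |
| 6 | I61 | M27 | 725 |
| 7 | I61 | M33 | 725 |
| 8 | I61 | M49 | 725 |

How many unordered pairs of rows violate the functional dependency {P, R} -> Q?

14

(P=I61, R=725): violating pairs (1,2), (1,6), (1,7), (1,8), (2,3), (2,6), (2,8), (3,6), (3,7), (3,8), (6,7), (6,8), (7,8) — 13 pairs.
(P=I61, R=708): violating pairs (4,5) — 1 pair.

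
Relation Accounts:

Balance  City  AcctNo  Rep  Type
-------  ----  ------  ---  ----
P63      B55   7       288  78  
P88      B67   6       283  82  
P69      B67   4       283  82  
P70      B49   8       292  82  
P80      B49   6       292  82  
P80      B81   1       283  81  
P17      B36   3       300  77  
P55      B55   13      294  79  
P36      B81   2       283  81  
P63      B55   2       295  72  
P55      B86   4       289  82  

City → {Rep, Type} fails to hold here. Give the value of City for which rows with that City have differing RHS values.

City=B55: 3 rows → {Rep,Type} takes values {(288, 78), (294, 79), (295, 72)} — violation
City=B67: 2 rows → {Rep,Type} = (283, 82), (283, 82) ✓
City=B49: 2 rows → {Rep,Type} = (292, 82), (292, 82) ✓
City=B81: 2 rows → {Rep,Type} = (283, 81), (283, 81) ✓
City=B36: 1 row → {Rep,Type} = (300, 77) ✓
City=B86: 1 row → {Rep,Type} = (289, 82) ✓
The only City value with inconsistent RHS is City=B55.

B55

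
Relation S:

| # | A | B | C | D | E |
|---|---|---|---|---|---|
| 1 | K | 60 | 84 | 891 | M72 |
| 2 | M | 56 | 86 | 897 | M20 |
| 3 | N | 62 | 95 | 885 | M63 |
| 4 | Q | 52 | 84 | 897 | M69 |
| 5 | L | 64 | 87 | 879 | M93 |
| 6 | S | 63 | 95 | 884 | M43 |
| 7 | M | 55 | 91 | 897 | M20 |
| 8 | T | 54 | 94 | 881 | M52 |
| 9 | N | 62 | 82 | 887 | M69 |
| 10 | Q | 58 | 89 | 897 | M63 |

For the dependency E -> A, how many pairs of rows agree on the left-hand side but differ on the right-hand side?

E=M20: all 2 rows agree on A — 0 pairs.
E=M63: violating pairs (3,10) — 1 pair.
E=M69: violating pairs (4,9) — 1 pair.

2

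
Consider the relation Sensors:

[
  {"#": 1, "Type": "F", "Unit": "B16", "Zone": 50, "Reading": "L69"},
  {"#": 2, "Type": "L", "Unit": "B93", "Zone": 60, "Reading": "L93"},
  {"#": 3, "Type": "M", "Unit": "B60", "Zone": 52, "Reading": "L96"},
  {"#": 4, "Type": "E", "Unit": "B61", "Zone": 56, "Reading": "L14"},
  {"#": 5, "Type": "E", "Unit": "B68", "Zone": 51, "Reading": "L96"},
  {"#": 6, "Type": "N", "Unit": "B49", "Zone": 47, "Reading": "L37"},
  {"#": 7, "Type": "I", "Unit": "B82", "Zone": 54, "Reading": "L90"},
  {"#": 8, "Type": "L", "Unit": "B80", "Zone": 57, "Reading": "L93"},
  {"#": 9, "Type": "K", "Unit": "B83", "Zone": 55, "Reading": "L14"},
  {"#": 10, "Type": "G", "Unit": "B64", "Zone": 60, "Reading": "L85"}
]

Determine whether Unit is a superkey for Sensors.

Yes

All 10 rows have distinct Unit values, so Unit → (all attributes) holds and Unit is a superkey.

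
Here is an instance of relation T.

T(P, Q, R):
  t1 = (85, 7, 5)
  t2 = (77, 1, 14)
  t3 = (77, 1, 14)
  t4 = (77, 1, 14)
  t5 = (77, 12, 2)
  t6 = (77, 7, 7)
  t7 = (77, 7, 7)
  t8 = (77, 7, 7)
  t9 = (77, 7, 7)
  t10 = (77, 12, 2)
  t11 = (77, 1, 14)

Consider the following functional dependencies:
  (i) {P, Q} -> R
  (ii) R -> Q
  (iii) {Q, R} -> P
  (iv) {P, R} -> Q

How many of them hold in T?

4

(i) {P, Q} -> R: every LHS value maps to a single RHS value — holds.
(ii) R -> Q: every LHS value maps to a single RHS value — holds.
(iii) {Q, R} -> P: every LHS value maps to a single RHS value — holds.
(iv) {P, R} -> Q: every LHS value maps to a single RHS value — holds.
4 of the 4 dependencies hold.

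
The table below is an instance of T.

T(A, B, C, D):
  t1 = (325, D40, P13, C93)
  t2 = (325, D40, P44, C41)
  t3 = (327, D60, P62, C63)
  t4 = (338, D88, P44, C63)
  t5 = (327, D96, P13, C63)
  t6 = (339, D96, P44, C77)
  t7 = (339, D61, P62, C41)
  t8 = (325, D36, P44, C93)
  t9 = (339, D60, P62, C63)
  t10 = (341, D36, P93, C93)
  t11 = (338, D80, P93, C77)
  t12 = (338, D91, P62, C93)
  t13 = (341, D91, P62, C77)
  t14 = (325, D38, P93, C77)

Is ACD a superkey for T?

Yes

All 14 rows have distinct ACD values, so ACD → (all attributes) holds and ACD is a superkey.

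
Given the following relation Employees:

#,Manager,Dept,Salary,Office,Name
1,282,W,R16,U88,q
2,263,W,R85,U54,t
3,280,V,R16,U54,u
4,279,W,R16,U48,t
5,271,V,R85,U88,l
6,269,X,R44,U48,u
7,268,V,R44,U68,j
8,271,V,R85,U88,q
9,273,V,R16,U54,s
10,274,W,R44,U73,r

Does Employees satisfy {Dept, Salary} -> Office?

(Dept=W, Salary=R16): rows 1, 4 → Office takes values {U88, U48} — violation
(Dept=W, Salary=R85): row 2 → Office = U54 ✓
(Dept=V, Salary=R16): rows 3, 9 → Office = U54, U54 ✓
(Dept=V, Salary=R85): rows 5, 8 → Office = U88, U88 ✓
(Dept=X, Salary=R44): row 6 → Office = U48 ✓
(Dept=V, Salary=R44): row 7 → Office = U68 ✓
(Dept=W, Salary=R44): row 10 → Office = U73 ✓
Two rows agree on {Dept, Salary} but differ on Office, so {Dept, Salary} -> Office does not hold.

No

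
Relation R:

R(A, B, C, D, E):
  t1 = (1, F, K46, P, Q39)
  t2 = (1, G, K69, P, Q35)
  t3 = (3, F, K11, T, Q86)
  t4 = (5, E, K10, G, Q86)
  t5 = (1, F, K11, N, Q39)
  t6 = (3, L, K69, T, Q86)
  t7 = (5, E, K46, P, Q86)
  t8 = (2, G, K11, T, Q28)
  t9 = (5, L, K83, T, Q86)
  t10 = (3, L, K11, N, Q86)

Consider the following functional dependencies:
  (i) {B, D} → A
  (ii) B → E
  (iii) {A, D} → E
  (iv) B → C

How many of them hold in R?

0

(i) {B, D} → A: (B=L, D=T): rows 6, 9 → A takes values {3, 5} — violation — fails.
(ii) B → E: B=F: rows 1, 3, 5 → E takes values {Q39, Q86} — violation; B=G: rows 2, 8 → E takes values {Q35, Q28} — violation — fails.
(iii) {A, D} → E: (A=1, D=P): rows 1, 2 → E takes values {Q39, Q35} — violation — fails.
(iv) B → C: B=F: rows 1, 3, 5 → C takes values {K46, K11} — violation; B=G: rows 2, 8 → C takes values {K69, K11} — violation; B=E: rows 4, 7 → C takes values {K10, K46} — violation; B=L: rows 6, 9, 10 → C takes values {K69, K83, K11} — violation — fails.
None of the 4 dependencies hold.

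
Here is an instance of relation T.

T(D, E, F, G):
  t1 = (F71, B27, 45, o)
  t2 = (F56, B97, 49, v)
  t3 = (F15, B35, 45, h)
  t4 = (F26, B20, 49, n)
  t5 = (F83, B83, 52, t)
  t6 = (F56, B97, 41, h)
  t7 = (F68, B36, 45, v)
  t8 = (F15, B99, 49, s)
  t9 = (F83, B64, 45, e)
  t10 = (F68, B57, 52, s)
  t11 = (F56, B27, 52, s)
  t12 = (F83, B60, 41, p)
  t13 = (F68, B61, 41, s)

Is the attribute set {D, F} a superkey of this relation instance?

All 13 rows have distinct {D, F} values, so {D, F} → (all attributes) holds and {D, F} is a superkey.

Yes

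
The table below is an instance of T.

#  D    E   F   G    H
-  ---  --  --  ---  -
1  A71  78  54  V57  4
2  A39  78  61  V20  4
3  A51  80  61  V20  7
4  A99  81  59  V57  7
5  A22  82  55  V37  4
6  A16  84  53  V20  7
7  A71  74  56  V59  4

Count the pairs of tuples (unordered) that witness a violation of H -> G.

8

H=4: violating pairs (1,2), (1,5), (1,7), (2,5), (2,7), (5,7) — 6 pairs.
H=7: violating pairs (3,4), (4,6) — 2 pairs.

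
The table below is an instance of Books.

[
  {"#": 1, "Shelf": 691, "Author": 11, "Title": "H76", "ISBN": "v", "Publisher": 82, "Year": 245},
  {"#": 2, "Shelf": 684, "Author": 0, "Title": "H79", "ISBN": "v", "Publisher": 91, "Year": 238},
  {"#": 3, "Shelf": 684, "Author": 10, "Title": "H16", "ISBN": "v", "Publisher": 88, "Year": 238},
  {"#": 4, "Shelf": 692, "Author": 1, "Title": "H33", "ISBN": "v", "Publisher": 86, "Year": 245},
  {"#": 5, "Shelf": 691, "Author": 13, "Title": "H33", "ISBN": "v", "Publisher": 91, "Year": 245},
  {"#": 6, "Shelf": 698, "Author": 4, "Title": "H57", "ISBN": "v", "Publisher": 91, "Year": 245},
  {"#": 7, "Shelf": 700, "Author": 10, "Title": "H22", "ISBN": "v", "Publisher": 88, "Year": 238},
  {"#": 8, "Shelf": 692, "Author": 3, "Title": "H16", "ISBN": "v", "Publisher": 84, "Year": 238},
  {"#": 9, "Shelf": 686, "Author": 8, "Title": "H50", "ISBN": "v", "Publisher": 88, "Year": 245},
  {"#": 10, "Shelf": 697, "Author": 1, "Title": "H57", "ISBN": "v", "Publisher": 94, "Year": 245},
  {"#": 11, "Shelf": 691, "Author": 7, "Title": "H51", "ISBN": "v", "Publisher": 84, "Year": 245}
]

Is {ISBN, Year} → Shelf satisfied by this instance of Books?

(ISBN=v, Year=245): rows 1, 4, 5, 6, 9, 10, 11 → Shelf takes values {691, 692, 698, 686, 697} — violation
(ISBN=v, Year=238): rows 2, 3, 7, 8 → Shelf takes values {684, 700, 692} — violation
Two rows agree on {ISBN, Year} but differ on Shelf, so {ISBN, Year} → Shelf does not hold.

No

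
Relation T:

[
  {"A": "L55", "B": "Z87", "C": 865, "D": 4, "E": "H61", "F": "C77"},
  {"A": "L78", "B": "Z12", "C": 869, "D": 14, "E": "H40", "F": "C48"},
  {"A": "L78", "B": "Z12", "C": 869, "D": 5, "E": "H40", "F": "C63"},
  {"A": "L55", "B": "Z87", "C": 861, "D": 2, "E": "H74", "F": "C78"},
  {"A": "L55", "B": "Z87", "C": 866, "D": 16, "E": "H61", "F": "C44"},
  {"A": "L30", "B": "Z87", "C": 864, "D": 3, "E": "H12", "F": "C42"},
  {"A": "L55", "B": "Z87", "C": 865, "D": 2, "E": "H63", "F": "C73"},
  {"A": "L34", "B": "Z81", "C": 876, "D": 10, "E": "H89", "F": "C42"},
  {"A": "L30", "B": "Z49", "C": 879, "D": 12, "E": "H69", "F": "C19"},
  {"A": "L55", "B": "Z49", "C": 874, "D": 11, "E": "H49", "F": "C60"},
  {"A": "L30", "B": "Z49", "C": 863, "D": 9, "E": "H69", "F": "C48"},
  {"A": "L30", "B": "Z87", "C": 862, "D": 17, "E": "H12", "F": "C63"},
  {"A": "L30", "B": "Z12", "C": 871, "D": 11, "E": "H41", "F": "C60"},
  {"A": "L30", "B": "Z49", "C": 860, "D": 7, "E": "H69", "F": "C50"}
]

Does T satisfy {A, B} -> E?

No

(A=L55, B=Z87): 4 rows → E takes values {H61, H74, H63} — violation
(A=L78, B=Z12): 2 rows → E = H40, H40 ✓
(A=L30, B=Z87): 2 rows → E = H12, H12 ✓
(A=L34, B=Z81): 1 row → E = H89 ✓
(A=L30, B=Z49): 3 rows → E = H69, H69, H69 ✓
(A=L55, B=Z49): 1 row → E = H49 ✓
(A=L30, B=Z12): 1 row → E = H41 ✓
Two rows agree on {A, B} but differ on E, so {A, B} -> E does not hold.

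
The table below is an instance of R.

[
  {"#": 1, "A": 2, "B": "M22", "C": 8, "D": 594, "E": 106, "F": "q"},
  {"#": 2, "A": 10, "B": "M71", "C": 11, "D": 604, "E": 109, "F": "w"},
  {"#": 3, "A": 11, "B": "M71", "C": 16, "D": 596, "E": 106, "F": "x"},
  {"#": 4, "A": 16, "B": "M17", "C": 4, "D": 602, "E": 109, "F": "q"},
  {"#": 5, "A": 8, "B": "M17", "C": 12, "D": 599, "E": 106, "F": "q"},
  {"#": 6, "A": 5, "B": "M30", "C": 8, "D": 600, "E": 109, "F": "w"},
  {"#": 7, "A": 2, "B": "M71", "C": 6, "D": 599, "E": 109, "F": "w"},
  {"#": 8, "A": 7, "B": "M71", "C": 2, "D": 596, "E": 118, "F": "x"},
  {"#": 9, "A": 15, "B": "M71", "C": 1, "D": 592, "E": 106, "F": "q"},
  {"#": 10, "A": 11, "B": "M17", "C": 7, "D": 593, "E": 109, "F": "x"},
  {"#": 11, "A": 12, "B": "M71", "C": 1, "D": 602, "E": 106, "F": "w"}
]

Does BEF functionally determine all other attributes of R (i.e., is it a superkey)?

Rows 2 and 7 have the same BEF value (B=M71, E=109, F=w) but are distinct tuples, so BEF does not determine every attribute — not a superkey.

No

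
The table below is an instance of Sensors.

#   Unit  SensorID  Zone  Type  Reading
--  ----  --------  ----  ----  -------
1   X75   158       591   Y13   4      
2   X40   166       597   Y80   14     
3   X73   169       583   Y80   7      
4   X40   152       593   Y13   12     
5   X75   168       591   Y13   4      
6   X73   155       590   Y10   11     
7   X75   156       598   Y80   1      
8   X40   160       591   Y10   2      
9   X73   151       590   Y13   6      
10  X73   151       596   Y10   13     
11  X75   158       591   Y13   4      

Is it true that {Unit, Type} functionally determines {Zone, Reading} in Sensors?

No

(Unit=X75, Type=Y13): rows 1, 5, 11 → {Zone,Reading} = (591, 4), (591, 4), (591, 4) ✓
(Unit=X40, Type=Y80): row 2 → {Zone,Reading} = (597, 14) ✓
(Unit=X73, Type=Y80): row 3 → {Zone,Reading} = (583, 7) ✓
(Unit=X40, Type=Y13): row 4 → {Zone,Reading} = (593, 12) ✓
(Unit=X73, Type=Y10): rows 6, 10 → {Zone,Reading} takes values {(590, 11), (596, 13)} — violation
(Unit=X75, Type=Y80): row 7 → {Zone,Reading} = (598, 1) ✓
(Unit=X40, Type=Y10): row 8 → {Zone,Reading} = (591, 2) ✓
(Unit=X73, Type=Y13): row 9 → {Zone,Reading} = (590, 6) ✓
Two rows agree on {Unit, Type} but differ on {Zone, Reading}, so {Unit, Type} → {Zone, Reading} does not hold.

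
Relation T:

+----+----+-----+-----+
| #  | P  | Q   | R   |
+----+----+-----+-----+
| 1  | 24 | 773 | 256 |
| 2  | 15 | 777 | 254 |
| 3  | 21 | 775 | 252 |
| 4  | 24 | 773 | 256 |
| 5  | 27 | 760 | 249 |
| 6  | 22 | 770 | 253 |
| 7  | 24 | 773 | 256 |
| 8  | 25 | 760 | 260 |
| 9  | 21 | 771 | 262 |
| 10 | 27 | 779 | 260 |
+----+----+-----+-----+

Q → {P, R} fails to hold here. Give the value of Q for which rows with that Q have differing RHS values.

760

Q=773: rows 1, 4, 7 → {P,R} = (24, 256), (24, 256), (24, 256) ✓
Q=777: row 2 → {P,R} = (15, 254) ✓
Q=775: row 3 → {P,R} = (21, 252) ✓
Q=760: rows 5, 8 → {P,R} takes values {(27, 249), (25, 260)} — violation
Q=770: row 6 → {P,R} = (22, 253) ✓
Q=771: row 9 → {P,R} = (21, 262) ✓
Q=779: row 10 → {P,R} = (27, 260) ✓
The only Q value with inconsistent RHS is Q=760.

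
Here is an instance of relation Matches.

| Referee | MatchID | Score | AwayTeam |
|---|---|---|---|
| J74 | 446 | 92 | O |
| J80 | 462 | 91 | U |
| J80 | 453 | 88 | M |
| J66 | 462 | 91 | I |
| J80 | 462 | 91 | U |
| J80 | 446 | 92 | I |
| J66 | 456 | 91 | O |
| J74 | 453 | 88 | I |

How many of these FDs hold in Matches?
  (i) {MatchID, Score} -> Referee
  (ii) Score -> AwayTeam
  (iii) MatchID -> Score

(i) {MatchID, Score} -> Referee: (MatchID=446, Score=92): 2 rows → Referee takes values {J74, J80} — violation; (MatchID=462, Score=91): 3 rows → Referee takes values {J80, J66} — violation; (MatchID=453, Score=88): 2 rows → Referee takes values {J80, J74} — violation — fails.
(ii) Score -> AwayTeam: Score=92: 2 rows → AwayTeam takes values {O, I} — violation; Score=91: 4 rows → AwayTeam takes values {U, I, O} — violation; Score=88: 2 rows → AwayTeam takes values {M, I} — violation — fails.
(iii) MatchID -> Score: every LHS value maps to a single RHS value — holds.
1 of the 3 dependencies holds.

1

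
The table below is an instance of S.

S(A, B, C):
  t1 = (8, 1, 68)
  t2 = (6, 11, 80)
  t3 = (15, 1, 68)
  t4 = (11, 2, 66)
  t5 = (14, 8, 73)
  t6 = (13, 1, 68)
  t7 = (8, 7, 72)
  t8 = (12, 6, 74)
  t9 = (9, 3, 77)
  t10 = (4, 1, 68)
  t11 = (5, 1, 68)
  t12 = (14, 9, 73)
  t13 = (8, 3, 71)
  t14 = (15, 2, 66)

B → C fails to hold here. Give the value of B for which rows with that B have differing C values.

3

B=1: rows 1, 3, 6, 10, 11 → C = 68, 68, 68, 68, 68 ✓
B=11: row 2 → C = 80 ✓
B=2: rows 4, 14 → C = 66, 66 ✓
B=8: row 5 → C = 73 ✓
B=7: row 7 → C = 72 ✓
B=6: row 8 → C = 74 ✓
B=3: rows 9, 13 → C takes values {77, 71} — violation
B=9: row 12 → C = 73 ✓
The only B value with inconsistent C is B=3.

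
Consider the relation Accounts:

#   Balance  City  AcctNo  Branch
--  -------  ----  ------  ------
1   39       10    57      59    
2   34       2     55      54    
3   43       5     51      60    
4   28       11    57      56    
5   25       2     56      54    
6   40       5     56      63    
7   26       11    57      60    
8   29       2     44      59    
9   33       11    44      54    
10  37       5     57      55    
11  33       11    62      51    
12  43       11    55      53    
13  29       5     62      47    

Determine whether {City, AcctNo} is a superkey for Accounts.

Rows 4 and 7 have the same {City, AcctNo} value (City=11, AcctNo=57) but are distinct tuples, so {City, AcctNo} does not determine every attribute — not a superkey.

No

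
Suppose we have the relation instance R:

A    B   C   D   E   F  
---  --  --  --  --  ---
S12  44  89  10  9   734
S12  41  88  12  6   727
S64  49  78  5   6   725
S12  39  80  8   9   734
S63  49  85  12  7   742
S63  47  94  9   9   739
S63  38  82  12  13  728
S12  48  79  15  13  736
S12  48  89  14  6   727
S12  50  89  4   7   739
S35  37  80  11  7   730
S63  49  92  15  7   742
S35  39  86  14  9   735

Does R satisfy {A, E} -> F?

(A=S12, E=9): 2 rows → F = 734, 734 ✓
(A=S12, E=6): 2 rows → F = 727, 727 ✓
(A=S64, E=6): 1 row → F = 725 ✓
(A=S63, E=7): 2 rows → F = 742, 742 ✓
(A=S63, E=9): 1 row → F = 739 ✓
(A=S63, E=13): 1 row → F = 728 ✓
(A=S12, E=13): 1 row → F = 736 ✓
(A=S12, E=7): 1 row → F = 739 ✓
(A=S35, E=7): 1 row → F = 730 ✓
(A=S35, E=9): 1 row → F = 735 ✓
Every {A, E} value is associated with a single F value, so {A, E} -> F holds.

Yes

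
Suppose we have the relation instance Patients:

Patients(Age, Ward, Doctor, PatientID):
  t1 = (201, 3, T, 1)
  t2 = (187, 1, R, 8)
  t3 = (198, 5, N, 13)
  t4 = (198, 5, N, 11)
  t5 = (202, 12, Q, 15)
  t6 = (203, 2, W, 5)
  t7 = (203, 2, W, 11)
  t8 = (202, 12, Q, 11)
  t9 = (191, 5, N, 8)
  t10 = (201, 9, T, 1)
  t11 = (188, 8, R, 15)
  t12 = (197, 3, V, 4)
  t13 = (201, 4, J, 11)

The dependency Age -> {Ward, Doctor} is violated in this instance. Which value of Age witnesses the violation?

201

Age=201: rows 1, 10, 13 → {Ward,Doctor} takes values {(3, T), (9, T), (4, J)} — violation
Age=187: row 2 → {Ward,Doctor} = (1, R) ✓
Age=198: rows 3, 4 → {Ward,Doctor} = (5, N), (5, N) ✓
Age=202: rows 5, 8 → {Ward,Doctor} = (12, Q), (12, Q) ✓
Age=203: rows 6, 7 → {Ward,Doctor} = (2, W), (2, W) ✓
Age=191: row 9 → {Ward,Doctor} = (5, N) ✓
Age=188: row 11 → {Ward,Doctor} = (8, R) ✓
Age=197: row 12 → {Ward,Doctor} = (3, V) ✓
The only Age value with inconsistent RHS is Age=201.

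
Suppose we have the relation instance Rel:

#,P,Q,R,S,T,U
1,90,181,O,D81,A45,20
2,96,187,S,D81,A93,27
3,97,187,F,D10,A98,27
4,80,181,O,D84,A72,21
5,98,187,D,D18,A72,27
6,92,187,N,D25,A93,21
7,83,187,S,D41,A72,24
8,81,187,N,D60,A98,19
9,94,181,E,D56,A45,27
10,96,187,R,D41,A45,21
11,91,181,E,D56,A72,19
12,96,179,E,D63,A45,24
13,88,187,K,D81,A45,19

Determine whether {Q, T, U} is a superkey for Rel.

Yes

All 13 rows have distinct {Q, T, U} values, so {Q, T, U} → (all attributes) holds and {Q, T, U} is a superkey.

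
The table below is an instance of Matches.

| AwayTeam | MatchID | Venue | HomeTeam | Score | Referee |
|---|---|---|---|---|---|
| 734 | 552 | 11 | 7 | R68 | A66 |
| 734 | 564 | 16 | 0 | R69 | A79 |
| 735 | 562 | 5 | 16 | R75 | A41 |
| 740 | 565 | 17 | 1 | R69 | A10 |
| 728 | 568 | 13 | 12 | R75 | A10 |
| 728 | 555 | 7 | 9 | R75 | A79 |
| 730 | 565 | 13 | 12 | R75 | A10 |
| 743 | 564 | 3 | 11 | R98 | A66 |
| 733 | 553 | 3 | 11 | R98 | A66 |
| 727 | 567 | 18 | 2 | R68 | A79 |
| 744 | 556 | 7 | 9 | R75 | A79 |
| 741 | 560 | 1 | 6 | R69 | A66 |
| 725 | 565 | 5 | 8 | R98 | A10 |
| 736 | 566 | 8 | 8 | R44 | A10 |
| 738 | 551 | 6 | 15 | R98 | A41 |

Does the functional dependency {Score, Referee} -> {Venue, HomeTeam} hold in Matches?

Yes

(Score=R68, Referee=A66): 1 row → {Venue,HomeTeam} = (11, 7) ✓
(Score=R69, Referee=A79): 1 row → {Venue,HomeTeam} = (16, 0) ✓
(Score=R75, Referee=A41): 1 row → {Venue,HomeTeam} = (5, 16) ✓
(Score=R69, Referee=A10): 1 row → {Venue,HomeTeam} = (17, 1) ✓
(Score=R75, Referee=A10): 2 rows → {Venue,HomeTeam} = (13, 12), (13, 12) ✓
(Score=R75, Referee=A79): 2 rows → {Venue,HomeTeam} = (7, 9), (7, 9) ✓
(Score=R98, Referee=A66): 2 rows → {Venue,HomeTeam} = (3, 11), (3, 11) ✓
(Score=R68, Referee=A79): 1 row → {Venue,HomeTeam} = (18, 2) ✓
(Score=R69, Referee=A66): 1 row → {Venue,HomeTeam} = (1, 6) ✓
(Score=R98, Referee=A10): 1 row → {Venue,HomeTeam} = (5, 8) ✓
(Score=R44, Referee=A10): 1 row → {Venue,HomeTeam} = (8, 8) ✓
(Score=R98, Referee=A41): 1 row → {Venue,HomeTeam} = (6, 15) ✓
Every {Score, Referee} value is associated with a single {Venue, HomeTeam} value, so {Score, Referee} -> {Venue, HomeTeam} holds.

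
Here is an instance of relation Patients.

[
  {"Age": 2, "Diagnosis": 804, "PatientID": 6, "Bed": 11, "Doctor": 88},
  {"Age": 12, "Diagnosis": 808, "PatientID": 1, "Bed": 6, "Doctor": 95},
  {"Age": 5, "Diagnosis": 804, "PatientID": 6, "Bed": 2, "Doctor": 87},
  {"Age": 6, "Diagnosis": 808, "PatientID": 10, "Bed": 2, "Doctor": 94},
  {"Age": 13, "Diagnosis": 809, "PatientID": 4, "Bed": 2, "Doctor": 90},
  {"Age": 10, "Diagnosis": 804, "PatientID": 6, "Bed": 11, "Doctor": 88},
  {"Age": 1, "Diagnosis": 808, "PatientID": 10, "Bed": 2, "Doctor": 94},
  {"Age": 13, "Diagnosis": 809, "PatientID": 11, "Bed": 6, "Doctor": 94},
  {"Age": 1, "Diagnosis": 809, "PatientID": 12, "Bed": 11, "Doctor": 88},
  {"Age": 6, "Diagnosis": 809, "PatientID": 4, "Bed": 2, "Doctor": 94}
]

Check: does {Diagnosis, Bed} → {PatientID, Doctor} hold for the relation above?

(Diagnosis=804, Bed=11): 2 rows → {PatientID,Doctor} = (6, 88), (6, 88) ✓
(Diagnosis=808, Bed=6): 1 row → {PatientID,Doctor} = (1, 95) ✓
(Diagnosis=804, Bed=2): 1 row → {PatientID,Doctor} = (6, 87) ✓
(Diagnosis=808, Bed=2): 2 rows → {PatientID,Doctor} = (10, 94), (10, 94) ✓
(Diagnosis=809, Bed=2): 2 rows → {PatientID,Doctor} takes values {(4, 90), (4, 94)} — violation
(Diagnosis=809, Bed=6): 1 row → {PatientID,Doctor} = (11, 94) ✓
(Diagnosis=809, Bed=11): 1 row → {PatientID,Doctor} = (12, 88) ✓
Two rows agree on {Diagnosis, Bed} but differ on {PatientID, Doctor}, so {Diagnosis, Bed} → {PatientID, Doctor} does not hold.

No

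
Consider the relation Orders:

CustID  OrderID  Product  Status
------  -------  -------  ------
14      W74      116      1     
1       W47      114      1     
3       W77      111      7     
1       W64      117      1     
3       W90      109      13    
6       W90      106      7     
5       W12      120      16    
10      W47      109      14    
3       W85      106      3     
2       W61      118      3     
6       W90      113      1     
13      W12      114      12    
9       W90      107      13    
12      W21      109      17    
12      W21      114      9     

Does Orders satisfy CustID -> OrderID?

CustID=14: 1 row → OrderID = W74 ✓
CustID=1: 2 rows → OrderID takes values {W47, W64} — violation
CustID=3: 3 rows → OrderID takes values {W77, W90, W85} — violation
CustID=6: 2 rows → OrderID = W90, W90 ✓
CustID=5: 1 row → OrderID = W12 ✓
CustID=10: 1 row → OrderID = W47 ✓
CustID=2: 1 row → OrderID = W61 ✓
CustID=13: 1 row → OrderID = W12 ✓
CustID=9: 1 row → OrderID = W90 ✓
CustID=12: 2 rows → OrderID = W21, W21 ✓
Two rows agree on CustID but differ on OrderID, so CustID -> OrderID does not hold.

No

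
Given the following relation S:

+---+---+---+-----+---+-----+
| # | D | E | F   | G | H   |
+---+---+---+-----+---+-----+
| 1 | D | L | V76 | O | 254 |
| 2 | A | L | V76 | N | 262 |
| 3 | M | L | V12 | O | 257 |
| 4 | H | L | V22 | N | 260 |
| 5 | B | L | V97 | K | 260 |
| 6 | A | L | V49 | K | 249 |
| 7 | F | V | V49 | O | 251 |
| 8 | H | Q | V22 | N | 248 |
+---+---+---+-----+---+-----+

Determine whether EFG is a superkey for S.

All 8 rows have distinct EFG values, so EFG → (all attributes) holds and EFG is a superkey.

Yes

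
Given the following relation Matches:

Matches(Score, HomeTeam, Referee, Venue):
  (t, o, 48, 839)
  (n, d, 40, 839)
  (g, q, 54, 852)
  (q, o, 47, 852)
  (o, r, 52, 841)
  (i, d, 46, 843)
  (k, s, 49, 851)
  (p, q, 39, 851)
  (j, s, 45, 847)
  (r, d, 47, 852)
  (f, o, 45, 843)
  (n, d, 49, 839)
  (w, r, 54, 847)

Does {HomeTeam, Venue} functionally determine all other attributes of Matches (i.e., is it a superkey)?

No

Two distinct rows share (HomeTeam=d, Venue=839), so {HomeTeam, Venue} does not determine every attribute — not a superkey.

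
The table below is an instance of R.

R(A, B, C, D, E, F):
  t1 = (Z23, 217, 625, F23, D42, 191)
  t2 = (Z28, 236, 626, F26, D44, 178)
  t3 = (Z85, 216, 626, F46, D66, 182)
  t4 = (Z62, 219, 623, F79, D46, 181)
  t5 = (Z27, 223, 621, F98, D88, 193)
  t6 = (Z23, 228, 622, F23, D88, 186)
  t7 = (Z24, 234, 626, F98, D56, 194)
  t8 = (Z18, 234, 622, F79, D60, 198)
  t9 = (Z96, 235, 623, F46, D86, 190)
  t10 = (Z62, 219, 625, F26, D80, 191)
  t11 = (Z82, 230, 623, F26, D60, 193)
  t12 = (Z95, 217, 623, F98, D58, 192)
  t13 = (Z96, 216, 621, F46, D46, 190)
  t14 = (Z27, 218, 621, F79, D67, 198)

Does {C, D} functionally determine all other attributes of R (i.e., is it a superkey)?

Yes

All 14 rows have distinct {C, D} values, so {C, D} → (all attributes) holds and {C, D} is a superkey.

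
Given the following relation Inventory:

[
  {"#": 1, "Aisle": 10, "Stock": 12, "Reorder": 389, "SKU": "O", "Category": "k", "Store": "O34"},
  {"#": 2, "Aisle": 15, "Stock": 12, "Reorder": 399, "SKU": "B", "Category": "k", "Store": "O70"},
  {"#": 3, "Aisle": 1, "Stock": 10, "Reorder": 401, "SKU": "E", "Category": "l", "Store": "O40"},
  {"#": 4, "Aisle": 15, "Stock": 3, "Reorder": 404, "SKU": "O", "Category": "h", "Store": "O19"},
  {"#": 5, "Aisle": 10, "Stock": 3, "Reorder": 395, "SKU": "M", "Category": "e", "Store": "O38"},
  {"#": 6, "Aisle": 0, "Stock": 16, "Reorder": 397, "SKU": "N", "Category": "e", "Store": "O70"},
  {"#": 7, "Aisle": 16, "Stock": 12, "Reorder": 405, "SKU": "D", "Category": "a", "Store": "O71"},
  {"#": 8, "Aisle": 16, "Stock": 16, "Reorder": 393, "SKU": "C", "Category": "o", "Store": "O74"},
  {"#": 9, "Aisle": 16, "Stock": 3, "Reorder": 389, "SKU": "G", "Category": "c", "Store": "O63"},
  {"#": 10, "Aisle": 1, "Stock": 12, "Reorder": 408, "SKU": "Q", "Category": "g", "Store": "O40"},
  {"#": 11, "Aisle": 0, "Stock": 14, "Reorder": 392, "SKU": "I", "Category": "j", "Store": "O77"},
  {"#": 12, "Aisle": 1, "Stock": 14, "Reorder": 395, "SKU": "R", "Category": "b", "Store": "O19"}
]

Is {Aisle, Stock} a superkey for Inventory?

Yes

All 12 rows have distinct {Aisle, Stock} values, so {Aisle, Stock} → (all attributes) holds and {Aisle, Stock} is a superkey.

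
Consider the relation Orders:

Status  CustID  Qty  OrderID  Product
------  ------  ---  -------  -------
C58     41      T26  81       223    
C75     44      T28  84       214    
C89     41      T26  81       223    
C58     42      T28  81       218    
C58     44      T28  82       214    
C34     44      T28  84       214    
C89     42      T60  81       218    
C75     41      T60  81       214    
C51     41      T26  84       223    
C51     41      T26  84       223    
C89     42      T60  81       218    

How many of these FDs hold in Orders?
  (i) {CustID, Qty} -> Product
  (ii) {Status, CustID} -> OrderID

(i) {CustID, Qty} -> Product: every LHS value maps to a single RHS value — holds.
(ii) {Status, CustID} -> OrderID: every LHS value maps to a single RHS value — holds.
2 of the 2 dependencies hold.

2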